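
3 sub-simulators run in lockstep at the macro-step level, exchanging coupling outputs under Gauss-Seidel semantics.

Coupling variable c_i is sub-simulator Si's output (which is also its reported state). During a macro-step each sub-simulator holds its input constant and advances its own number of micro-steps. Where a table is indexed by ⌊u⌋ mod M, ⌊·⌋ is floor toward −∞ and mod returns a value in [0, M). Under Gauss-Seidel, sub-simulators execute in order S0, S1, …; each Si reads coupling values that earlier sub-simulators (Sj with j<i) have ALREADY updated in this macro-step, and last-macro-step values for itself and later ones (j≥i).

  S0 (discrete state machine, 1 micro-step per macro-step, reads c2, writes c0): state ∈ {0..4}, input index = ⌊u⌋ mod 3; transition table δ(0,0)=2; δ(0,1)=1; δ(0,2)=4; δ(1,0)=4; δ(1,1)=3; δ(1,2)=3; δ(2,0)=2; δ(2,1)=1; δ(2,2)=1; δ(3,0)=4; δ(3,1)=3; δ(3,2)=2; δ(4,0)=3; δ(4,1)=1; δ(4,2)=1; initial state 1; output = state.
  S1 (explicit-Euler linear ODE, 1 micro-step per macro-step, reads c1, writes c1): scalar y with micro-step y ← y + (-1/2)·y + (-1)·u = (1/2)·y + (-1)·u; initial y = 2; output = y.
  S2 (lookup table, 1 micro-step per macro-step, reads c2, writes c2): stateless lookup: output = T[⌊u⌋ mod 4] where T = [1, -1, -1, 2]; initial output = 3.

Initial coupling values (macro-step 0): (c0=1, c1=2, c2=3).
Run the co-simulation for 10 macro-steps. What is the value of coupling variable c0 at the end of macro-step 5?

c0 at macro-step 5 = 1

macro 1: S0 reads c2=3 → after 1×micro: 4; S1 reads c1=2 → after 1×micro: -1; S2 reads c2=3 → after 1×micro: 2 ⇒ (c0=4, c1=-1, c2=2)
macro 2: S0 reads c2=2 → after 1×micro: 1; S1 reads c1=-1 → after 1×micro: 1/2; S2 reads c2=2 → after 1×micro: -1 ⇒ (c0=1, c1=1/2, c2=-1)
macro 3: S0 reads c2=-1 → after 1×micro: 3; S1 reads c1=1/2 → after 1×micro: -1/4; S2 reads c2=-1 → after 1×micro: 2 ⇒ (c0=3, c1=-1/4, c2=2)
macro 4: S0 reads c2=2 → after 1×micro: 2; S1 reads c1=-1/4 → after 1×micro: 1/8; S2 reads c2=2 → after 1×micro: -1 ⇒ (c0=2, c1=1/8, c2=-1)
macro 5: S0 reads c2=-1 → after 1×micro: 1; S1 reads c1=1/8 → after 1×micro: -1/16; S2 reads c2=-1 → after 1×micro: 2 ⇒ (c0=1, c1=-1/16, c2=2)
macro 6: S0 reads c2=2 → after 1×micro: 3; S1 reads c1=-1/16 → after 1×micro: 1/32; S2 reads c2=2 → after 1×micro: -1 ⇒ (c0=3, c1=1/32, c2=-1)
macro 7: S0 reads c2=-1 → after 1×micro: 2; S1 reads c1=1/32 → after 1×micro: -1/64; S2 reads c2=-1 → after 1×micro: 2 ⇒ (c0=2, c1=-1/64, c2=2)
macro 8: S0 reads c2=2 → after 1×micro: 1; S1 reads c1=-1/64 → after 1×micro: 1/128; S2 reads c2=2 → after 1×micro: -1 ⇒ (c0=1, c1=1/128, c2=-1)
macro 9: S0 reads c2=-1 → after 1×micro: 3; S1 reads c1=1/128 → after 1×micro: -1/256; S2 reads c2=-1 → after 1×micro: 2 ⇒ (c0=3, c1=-1/256, c2=2)
macro 10: S0 reads c2=2 → after 1×micro: 2; S1 reads c1=-1/256 → after 1×micro: 1/512; S2 reads c2=2 → after 1×micro: -1 ⇒ (c0=2, c1=1/512, c2=-1)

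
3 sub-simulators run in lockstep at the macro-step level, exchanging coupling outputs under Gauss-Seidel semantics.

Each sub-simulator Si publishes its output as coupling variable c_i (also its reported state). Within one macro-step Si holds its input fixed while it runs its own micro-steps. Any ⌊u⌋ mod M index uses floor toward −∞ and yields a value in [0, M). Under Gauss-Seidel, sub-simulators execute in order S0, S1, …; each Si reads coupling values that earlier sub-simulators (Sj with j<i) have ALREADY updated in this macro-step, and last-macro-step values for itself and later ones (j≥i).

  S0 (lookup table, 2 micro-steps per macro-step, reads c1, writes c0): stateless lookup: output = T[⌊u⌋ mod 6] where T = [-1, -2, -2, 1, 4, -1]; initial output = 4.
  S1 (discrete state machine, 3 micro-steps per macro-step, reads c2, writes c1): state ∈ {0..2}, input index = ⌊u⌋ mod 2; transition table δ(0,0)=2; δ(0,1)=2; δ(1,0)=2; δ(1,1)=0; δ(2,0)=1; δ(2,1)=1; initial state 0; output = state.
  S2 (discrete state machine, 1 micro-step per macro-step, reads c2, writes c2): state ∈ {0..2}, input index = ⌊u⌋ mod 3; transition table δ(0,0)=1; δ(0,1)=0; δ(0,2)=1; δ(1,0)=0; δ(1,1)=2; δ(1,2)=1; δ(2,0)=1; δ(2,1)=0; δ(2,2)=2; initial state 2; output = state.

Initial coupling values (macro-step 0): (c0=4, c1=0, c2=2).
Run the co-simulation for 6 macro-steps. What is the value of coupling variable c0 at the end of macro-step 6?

c0 at macro-step 6 = -2

macro 1: S0 reads c1=0 → after 2×micro: -1; S1 reads c2=2 → after 3×micro: 2; S2 reads c2=2 → after 1×micro: 2 ⇒ (c0=-1, c1=2, c2=2)
macro 2: S0 reads c1=2 → after 2×micro: -2; S1 reads c2=2 → after 3×micro: 1; S2 reads c2=2 → after 1×micro: 2 ⇒ (c0=-2, c1=1, c2=2)
macro 3: S0 reads c1=1 → after 2×micro: -2; S1 reads c2=2 → after 3×micro: 2; S2 reads c2=2 → after 1×micro: 2 ⇒ (c0=-2, c1=2, c2=2)
macro 4: S0 reads c1=2 → after 2×micro: -2; S1 reads c2=2 → after 3×micro: 1; S2 reads c2=2 → after 1×micro: 2 ⇒ (c0=-2, c1=1, c2=2)
macro 5: S0 reads c1=1 → after 2×micro: -2; S1 reads c2=2 → after 3×micro: 2; S2 reads c2=2 → after 1×micro: 2 ⇒ (c0=-2, c1=2, c2=2)
macro 6: S0 reads c1=2 → after 2×micro: -2; S1 reads c2=2 → after 3×micro: 1; S2 reads c2=2 → after 1×micro: 2 ⇒ (c0=-2, c1=1, c2=2)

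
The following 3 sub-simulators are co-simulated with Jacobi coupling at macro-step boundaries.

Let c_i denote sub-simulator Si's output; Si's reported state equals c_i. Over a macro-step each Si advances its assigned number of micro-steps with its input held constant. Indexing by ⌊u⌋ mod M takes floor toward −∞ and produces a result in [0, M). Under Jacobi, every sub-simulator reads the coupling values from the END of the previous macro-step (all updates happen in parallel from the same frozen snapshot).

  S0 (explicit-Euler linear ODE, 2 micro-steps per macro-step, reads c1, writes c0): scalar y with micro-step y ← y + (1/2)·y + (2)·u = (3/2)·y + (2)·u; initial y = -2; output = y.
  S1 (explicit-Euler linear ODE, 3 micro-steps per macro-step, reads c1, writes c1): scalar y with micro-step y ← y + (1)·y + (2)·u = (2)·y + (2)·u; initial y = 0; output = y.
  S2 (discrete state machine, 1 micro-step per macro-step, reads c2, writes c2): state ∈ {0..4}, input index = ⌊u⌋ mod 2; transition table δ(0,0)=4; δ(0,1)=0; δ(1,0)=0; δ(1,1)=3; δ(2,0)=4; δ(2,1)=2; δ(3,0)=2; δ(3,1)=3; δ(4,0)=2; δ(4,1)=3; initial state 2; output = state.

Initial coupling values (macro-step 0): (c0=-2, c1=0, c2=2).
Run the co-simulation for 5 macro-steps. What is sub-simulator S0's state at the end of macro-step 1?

macro 1: S0 reads c1=0 → after 2×micro: -9/2; S1 reads c1=0 → after 3×micro: 0; S2 reads c2=2 → after 1×micro: 4 ⇒ (c0=-9/2, c1=0, c2=4)
macro 2: S0 reads c1=0 → after 2×micro: -81/8; S1 reads c1=0 → after 3×micro: 0; S2 reads c2=4 → after 1×micro: 2 ⇒ (c0=-81/8, c1=0, c2=2)
macro 3: S0 reads c1=0 → after 2×micro: -729/32; S1 reads c1=0 → after 3×micro: 0; S2 reads c2=2 → after 1×micro: 4 ⇒ (c0=-729/32, c1=0, c2=4)
macro 4: S0 reads c1=0 → after 2×micro: -6561/128; S1 reads c1=0 → after 3×micro: 0; S2 reads c2=4 → after 1×micro: 2 ⇒ (c0=-6561/128, c1=0, c2=2)
macro 5: S0 reads c1=0 → after 2×micro: -59049/512; S1 reads c1=0 → after 3×micro: 0; S2 reads c2=2 → after 1×micro: 4 ⇒ (c0=-59049/512, c1=0, c2=4)

S0 state at macro-step 1 = -9/2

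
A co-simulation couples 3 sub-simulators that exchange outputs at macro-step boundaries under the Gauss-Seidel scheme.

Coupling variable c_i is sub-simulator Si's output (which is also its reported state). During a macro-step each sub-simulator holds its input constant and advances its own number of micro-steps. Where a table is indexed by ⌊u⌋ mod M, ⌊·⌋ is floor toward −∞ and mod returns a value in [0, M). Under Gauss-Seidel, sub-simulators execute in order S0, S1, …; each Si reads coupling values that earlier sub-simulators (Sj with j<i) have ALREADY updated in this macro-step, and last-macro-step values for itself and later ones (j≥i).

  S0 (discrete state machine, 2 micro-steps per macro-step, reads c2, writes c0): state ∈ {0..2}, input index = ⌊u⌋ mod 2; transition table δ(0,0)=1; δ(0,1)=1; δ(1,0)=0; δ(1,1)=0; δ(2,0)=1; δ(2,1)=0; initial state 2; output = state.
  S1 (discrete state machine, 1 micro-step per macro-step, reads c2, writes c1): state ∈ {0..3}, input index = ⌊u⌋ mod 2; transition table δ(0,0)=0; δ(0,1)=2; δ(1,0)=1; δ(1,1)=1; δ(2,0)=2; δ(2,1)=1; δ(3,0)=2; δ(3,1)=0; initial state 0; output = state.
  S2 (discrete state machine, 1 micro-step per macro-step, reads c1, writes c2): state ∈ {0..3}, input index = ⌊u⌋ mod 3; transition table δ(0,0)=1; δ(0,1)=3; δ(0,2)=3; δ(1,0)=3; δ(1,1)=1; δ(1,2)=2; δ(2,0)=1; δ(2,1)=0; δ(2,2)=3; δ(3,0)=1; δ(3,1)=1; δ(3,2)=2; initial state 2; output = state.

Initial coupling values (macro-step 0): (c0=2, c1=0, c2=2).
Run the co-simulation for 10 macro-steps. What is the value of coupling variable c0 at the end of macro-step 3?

macro 1: S0 reads c2=2 → after 2×micro: 0; S1 reads c2=2 → after 1×micro: 0; S2 reads c1=0 → after 1×micro: 1 ⇒ (c0=0, c1=0, c2=1)
macro 2: S0 reads c2=1 → after 2×micro: 0; S1 reads c2=1 → after 1×micro: 2; S2 reads c1=2 → after 1×micro: 2 ⇒ (c0=0, c1=2, c2=2)
macro 3: S0 reads c2=2 → after 2×micro: 0; S1 reads c2=2 → after 1×micro: 2; S2 reads c1=2 → after 1×micro: 3 ⇒ (c0=0, c1=2, c2=3)
macro 4: S0 reads c2=3 → after 2×micro: 0; S1 reads c2=3 → after 1×micro: 1; S2 reads c1=1 → after 1×micro: 1 ⇒ (c0=0, c1=1, c2=1)
macro 5: S0 reads c2=1 → after 2×micro: 0; S1 reads c2=1 → after 1×micro: 1; S2 reads c1=1 → after 1×micro: 1 ⇒ (c0=0, c1=1, c2=1)
macro 6: S0 reads c2=1 → after 2×micro: 0; S1 reads c2=1 → after 1×micro: 1; S2 reads c1=1 → after 1×micro: 1 ⇒ (c0=0, c1=1, c2=1)
macro 7: S0 reads c2=1 → after 2×micro: 0; S1 reads c2=1 → after 1×micro: 1; S2 reads c1=1 → after 1×micro: 1 ⇒ (c0=0, c1=1, c2=1)
macro 8: S0 reads c2=1 → after 2×micro: 0; S1 reads c2=1 → after 1×micro: 1; S2 reads c1=1 → after 1×micro: 1 ⇒ (c0=0, c1=1, c2=1)
macro 9: S0 reads c2=1 → after 2×micro: 0; S1 reads c2=1 → after 1×micro: 1; S2 reads c1=1 → after 1×micro: 1 ⇒ (c0=0, c1=1, c2=1)
macro 10: S0 reads c2=1 → after 2×micro: 0; S1 reads c2=1 → after 1×micro: 1; S2 reads c1=1 → after 1×micro: 1 ⇒ (c0=0, c1=1, c2=1)

c0 at macro-step 3 = 0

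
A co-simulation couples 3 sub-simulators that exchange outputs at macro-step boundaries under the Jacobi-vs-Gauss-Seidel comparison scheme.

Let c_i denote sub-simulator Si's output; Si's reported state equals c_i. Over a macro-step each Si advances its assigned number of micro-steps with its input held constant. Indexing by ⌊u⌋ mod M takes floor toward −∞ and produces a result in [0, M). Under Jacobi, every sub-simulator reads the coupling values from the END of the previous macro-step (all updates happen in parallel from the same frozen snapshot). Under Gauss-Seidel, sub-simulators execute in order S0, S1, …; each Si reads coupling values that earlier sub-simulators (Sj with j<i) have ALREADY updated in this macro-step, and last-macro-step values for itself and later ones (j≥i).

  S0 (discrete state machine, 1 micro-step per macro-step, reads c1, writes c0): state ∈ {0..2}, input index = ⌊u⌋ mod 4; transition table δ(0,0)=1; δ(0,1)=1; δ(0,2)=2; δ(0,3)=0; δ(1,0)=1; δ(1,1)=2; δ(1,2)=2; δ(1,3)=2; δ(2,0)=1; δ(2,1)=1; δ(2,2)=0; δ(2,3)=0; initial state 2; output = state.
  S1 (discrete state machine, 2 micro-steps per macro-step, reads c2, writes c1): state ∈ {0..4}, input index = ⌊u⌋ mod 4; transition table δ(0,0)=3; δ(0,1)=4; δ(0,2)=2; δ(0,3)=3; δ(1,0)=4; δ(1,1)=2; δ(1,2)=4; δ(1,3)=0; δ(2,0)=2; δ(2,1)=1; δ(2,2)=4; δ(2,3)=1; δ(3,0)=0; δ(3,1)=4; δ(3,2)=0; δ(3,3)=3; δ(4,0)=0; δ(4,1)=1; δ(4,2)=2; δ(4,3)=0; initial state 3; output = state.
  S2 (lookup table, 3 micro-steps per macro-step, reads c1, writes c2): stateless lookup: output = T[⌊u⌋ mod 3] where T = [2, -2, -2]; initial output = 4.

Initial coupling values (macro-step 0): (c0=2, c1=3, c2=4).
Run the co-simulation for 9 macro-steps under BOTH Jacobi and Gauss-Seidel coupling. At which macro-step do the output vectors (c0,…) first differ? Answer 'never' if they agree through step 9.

[Jacobi] macro 1: S0 reads c1=3 → after 1×micro: 0; S1 reads c2=4 → after 2×micro: 3; S2 reads c1=3 → after 3×micro: 2 ⇒ (c0=0, c1=3, c2=2)
[Jacobi] macro 2: S0 reads c1=3 → after 1×micro: 0; S1 reads c2=2 → after 2×micro: 2; S2 reads c1=3 → after 3×micro: 2 ⇒ (c0=0, c1=2, c2=2)
[Jacobi] macro 3: S0 reads c1=2 → after 1×micro: 2; S1 reads c2=2 → after 2×micro: 2; S2 reads c1=2 → after 3×micro: -2 ⇒ (c0=2, c1=2, c2=-2)
[Jacobi] macro 4: S0 reads c1=2 → after 1×micro: 0; S1 reads c2=-2 → after 2×micro: 2; S2 reads c1=2 → after 3×micro: -2 ⇒ (c0=0, c1=2, c2=-2)
[Jacobi] macro 5: S0 reads c1=2 → after 1×micro: 2; S1 reads c2=-2 → after 2×micro: 2; S2 reads c1=2 → after 3×micro: -2 ⇒ (c0=2, c1=2, c2=-2)
[Jacobi] macro 6: S0 reads c1=2 → after 1×micro: 0; S1 reads c2=-2 → after 2×micro: 2; S2 reads c1=2 → after 3×micro: -2 ⇒ (c0=0, c1=2, c2=-2)
[Jacobi] macro 7: S0 reads c1=2 → after 1×micro: 2; S1 reads c2=-2 → after 2×micro: 2; S2 reads c1=2 → after 3×micro: -2 ⇒ (c0=2, c1=2, c2=-2)
[Jacobi] macro 8: S0 reads c1=2 → after 1×micro: 0; S1 reads c2=-2 → after 2×micro: 2; S2 reads c1=2 → after 3×micro: -2 ⇒ (c0=0, c1=2, c2=-2)
[Jacobi] macro 9: S0 reads c1=2 → after 1×micro: 2; S1 reads c2=-2 → after 2×micro: 2; S2 reads c1=2 → after 3×micro: -2 ⇒ (c0=2, c1=2, c2=-2)
[Gauss-Seidel] macro 1: S0 reads c1=3 → after 1×micro: 0; S1 reads c2=4 → after 2×micro: 3; S2 reads c1=3 → after 3×micro: 2 ⇒ (c0=0, c1=3, c2=2)
[Gauss-Seidel] macro 2: S0 reads c1=3 → after 1×micro: 0; S1 reads c2=2 → after 2×micro: 2; S2 reads c1=2 → after 3×micro: -2 ⇒ (c0=0, c1=2, c2=-2)
[Gauss-Seidel] macro 3: S0 reads c1=2 → after 1×micro: 2; S1 reads c2=-2 → after 2×micro: 2; S2 reads c1=2 → after 3×micro: -2 ⇒ (c0=2, c1=2, c2=-2)
[Gauss-Seidel] macro 4: S0 reads c1=2 → after 1×micro: 0; S1 reads c2=-2 → after 2×micro: 2; S2 reads c1=2 → after 3×micro: -2 ⇒ (c0=0, c1=2, c2=-2)
[Gauss-Seidel] macro 5: S0 reads c1=2 → after 1×micro: 2; S1 reads c2=-2 → after 2×micro: 2; S2 reads c1=2 → after 3×micro: -2 ⇒ (c0=2, c1=2, c2=-2)
[Gauss-Seidel] macro 6: S0 reads c1=2 → after 1×micro: 0; S1 reads c2=-2 → after 2×micro: 2; S2 reads c1=2 → after 3×micro: -2 ⇒ (c0=0, c1=2, c2=-2)
[Gauss-Seidel] macro 7: S0 reads c1=2 → after 1×micro: 2; S1 reads c2=-2 → after 2×micro: 2; S2 reads c1=2 → after 3×micro: -2 ⇒ (c0=2, c1=2, c2=-2)
[Gauss-Seidel] macro 8: S0 reads c1=2 → after 1×micro: 0; S1 reads c2=-2 → after 2×micro: 2; S2 reads c1=2 → after 3×micro: -2 ⇒ (c0=0, c1=2, c2=-2)
[Gauss-Seidel] macro 9: S0 reads c1=2 → after 1×micro: 2; S1 reads c2=-2 → after 2×micro: 2; S2 reads c1=2 → after 3×micro: -2 ⇒ (c0=2, c1=2, c2=-2)

first divergence at macro-step: 2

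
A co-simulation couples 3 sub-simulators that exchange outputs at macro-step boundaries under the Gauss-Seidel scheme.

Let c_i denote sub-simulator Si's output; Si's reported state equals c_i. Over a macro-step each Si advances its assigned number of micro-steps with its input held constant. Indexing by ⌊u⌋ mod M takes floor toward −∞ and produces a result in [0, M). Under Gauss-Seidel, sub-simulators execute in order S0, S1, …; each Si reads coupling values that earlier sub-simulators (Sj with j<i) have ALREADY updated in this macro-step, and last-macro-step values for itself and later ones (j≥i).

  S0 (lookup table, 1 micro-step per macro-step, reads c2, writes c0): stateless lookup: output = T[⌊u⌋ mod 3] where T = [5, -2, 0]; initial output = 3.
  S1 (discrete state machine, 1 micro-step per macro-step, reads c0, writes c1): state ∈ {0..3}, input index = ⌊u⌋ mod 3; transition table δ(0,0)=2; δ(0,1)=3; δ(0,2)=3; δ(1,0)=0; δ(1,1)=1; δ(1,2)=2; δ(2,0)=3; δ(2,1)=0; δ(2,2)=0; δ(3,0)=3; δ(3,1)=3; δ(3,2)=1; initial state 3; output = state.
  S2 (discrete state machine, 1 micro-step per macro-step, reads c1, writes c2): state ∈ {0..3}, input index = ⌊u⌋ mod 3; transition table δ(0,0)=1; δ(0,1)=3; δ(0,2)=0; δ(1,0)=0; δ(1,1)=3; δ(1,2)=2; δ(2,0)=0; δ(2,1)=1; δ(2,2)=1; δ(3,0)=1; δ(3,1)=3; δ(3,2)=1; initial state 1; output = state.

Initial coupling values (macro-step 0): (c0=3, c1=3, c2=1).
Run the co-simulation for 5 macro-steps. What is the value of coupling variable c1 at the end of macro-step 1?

macro 1: S0 reads c2=1 → after 1×micro: -2; S1 reads c0=-2 → after 1×micro: 3; S2 reads c1=3 → after 1×micro: 0 ⇒ (c0=-2, c1=3, c2=0)
macro 2: S0 reads c2=0 → after 1×micro: 5; S1 reads c0=5 → after 1×micro: 1; S2 reads c1=1 → after 1×micro: 3 ⇒ (c0=5, c1=1, c2=3)
macro 3: S0 reads c2=3 → after 1×micro: 5; S1 reads c0=5 → after 1×micro: 2; S2 reads c1=2 → after 1×micro: 1 ⇒ (c0=5, c1=2, c2=1)
macro 4: S0 reads c2=1 → after 1×micro: -2; S1 reads c0=-2 → after 1×micro: 0; S2 reads c1=0 → after 1×micro: 0 ⇒ (c0=-2, c1=0, c2=0)
macro 5: S0 reads c2=0 → after 1×micro: 5; S1 reads c0=5 → after 1×micro: 3; S2 reads c1=3 → after 1×micro: 1 ⇒ (c0=5, c1=3, c2=1)

c1 at macro-step 1 = 3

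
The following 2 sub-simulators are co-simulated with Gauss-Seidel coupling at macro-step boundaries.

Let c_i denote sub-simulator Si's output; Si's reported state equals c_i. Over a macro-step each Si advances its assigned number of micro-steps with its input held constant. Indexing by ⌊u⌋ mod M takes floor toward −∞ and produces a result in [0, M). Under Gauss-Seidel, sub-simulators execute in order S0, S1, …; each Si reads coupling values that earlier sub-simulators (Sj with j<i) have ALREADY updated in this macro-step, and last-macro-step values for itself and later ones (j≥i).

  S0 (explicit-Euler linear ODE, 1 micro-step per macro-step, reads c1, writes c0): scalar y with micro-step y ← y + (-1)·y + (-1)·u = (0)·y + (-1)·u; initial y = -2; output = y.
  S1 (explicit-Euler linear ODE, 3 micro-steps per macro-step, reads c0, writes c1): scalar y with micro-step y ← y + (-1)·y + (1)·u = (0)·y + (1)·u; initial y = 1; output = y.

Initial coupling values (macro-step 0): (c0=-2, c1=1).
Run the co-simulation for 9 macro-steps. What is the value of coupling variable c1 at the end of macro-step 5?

c1 at macro-step 5 = -1

macro 1: S0 reads c1=1 → after 1×micro: -1; S1 reads c0=-1 → after 3×micro: -1 ⇒ (c0=-1, c1=-1)
macro 2: S0 reads c1=-1 → after 1×micro: 1; S1 reads c0=1 → after 3×micro: 1 ⇒ (c0=1, c1=1)
macro 3: S0 reads c1=1 → after 1×micro: -1; S1 reads c0=-1 → after 3×micro: -1 ⇒ (c0=-1, c1=-1)
macro 4: S0 reads c1=-1 → after 1×micro: 1; S1 reads c0=1 → after 3×micro: 1 ⇒ (c0=1, c1=1)
macro 5: S0 reads c1=1 → after 1×micro: -1; S1 reads c0=-1 → after 3×micro: -1 ⇒ (c0=-1, c1=-1)
macro 6: S0 reads c1=-1 → after 1×micro: 1; S1 reads c0=1 → after 3×micro: 1 ⇒ (c0=1, c1=1)
macro 7: S0 reads c1=1 → after 1×micro: -1; S1 reads c0=-1 → after 3×micro: -1 ⇒ (c0=-1, c1=-1)
macro 8: S0 reads c1=-1 → after 1×micro: 1; S1 reads c0=1 → after 3×micro: 1 ⇒ (c0=1, c1=1)
macro 9: S0 reads c1=1 → after 1×micro: -1; S1 reads c0=-1 → after 3×micro: -1 ⇒ (c0=-1, c1=-1)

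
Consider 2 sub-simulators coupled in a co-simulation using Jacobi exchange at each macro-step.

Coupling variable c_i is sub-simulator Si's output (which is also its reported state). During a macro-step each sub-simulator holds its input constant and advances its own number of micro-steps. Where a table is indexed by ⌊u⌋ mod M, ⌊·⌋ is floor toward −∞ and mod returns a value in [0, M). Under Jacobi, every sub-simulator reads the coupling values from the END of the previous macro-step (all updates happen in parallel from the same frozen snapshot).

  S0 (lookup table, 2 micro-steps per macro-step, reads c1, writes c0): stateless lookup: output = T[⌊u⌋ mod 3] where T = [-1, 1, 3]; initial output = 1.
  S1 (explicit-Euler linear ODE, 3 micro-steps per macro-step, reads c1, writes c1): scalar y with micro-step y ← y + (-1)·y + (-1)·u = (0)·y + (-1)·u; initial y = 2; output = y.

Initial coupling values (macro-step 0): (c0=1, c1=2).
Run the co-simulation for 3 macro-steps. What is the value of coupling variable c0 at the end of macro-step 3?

macro 1: S0 reads c1=2 → after 2×micro: 3; S1 reads c1=2 → after 3×micro: -2 ⇒ (c0=3, c1=-2)
macro 2: S0 reads c1=-2 → after 2×micro: 1; S1 reads c1=-2 → after 3×micro: 2 ⇒ (c0=1, c1=2)
macro 3: S0 reads c1=2 → after 2×micro: 3; S1 reads c1=2 → after 3×micro: -2 ⇒ (c0=3, c1=-2)

c0 at macro-step 3 = 3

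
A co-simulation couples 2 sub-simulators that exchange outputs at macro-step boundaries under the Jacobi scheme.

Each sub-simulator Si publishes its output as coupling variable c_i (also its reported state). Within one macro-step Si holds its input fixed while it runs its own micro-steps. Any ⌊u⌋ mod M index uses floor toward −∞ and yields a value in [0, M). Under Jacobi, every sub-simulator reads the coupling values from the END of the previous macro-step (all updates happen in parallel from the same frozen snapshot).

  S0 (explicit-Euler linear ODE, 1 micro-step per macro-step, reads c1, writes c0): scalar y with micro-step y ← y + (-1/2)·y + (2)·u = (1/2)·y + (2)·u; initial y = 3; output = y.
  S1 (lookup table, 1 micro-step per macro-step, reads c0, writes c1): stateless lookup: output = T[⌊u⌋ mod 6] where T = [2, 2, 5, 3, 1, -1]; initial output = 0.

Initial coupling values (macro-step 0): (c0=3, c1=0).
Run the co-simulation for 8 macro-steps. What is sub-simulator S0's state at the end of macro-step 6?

macro 1: S0 reads c1=0 → after 1×micro: 3/2; S1 reads c0=3 → after 1×micro: 3 ⇒ (c0=3/2, c1=3)
macro 2: S0 reads c1=3 → after 1×micro: 27/4; S1 reads c0=3/2 → after 1×micro: 2 ⇒ (c0=27/4, c1=2)
macro 3: S0 reads c1=2 → after 1×micro: 59/8; S1 reads c0=27/4 → after 1×micro: 2 ⇒ (c0=59/8, c1=2)
macro 4: S0 reads c1=2 → after 1×micro: 123/16; S1 reads c0=59/8 → after 1×micro: 2 ⇒ (c0=123/16, c1=2)
macro 5: S0 reads c1=2 → after 1×micro: 251/32; S1 reads c0=123/16 → after 1×micro: 2 ⇒ (c0=251/32, c1=2)
macro 6: S0 reads c1=2 → after 1×micro: 507/64; S1 reads c0=251/32 → after 1×micro: 2 ⇒ (c0=507/64, c1=2)
macro 7: S0 reads c1=2 → after 1×micro: 1019/128; S1 reads c0=507/64 → after 1×micro: 2 ⇒ (c0=1019/128, c1=2)
macro 8: S0 reads c1=2 → after 1×micro: 2043/256; S1 reads c0=1019/128 → after 1×micro: 2 ⇒ (c0=2043/256, c1=2)

S0 state at macro-step 6 = 507/64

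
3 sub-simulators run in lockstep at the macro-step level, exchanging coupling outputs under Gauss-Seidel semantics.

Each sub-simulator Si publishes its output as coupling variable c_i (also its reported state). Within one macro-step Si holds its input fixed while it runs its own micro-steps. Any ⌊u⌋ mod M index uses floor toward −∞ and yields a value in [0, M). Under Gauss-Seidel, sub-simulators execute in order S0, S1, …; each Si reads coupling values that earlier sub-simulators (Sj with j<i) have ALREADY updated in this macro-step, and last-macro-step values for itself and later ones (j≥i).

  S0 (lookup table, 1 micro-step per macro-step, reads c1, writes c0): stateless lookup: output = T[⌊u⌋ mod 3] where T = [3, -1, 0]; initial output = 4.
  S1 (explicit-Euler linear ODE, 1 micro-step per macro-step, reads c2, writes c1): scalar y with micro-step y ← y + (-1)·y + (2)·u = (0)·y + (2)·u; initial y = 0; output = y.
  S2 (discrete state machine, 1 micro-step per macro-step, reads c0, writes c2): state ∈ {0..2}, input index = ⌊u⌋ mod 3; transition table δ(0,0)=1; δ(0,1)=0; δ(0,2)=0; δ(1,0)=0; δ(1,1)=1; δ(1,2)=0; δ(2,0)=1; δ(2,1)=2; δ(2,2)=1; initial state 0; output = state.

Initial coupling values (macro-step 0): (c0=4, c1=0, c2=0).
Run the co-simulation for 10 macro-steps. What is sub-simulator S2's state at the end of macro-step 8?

macro 1: S0 reads c1=0 → after 1×micro: 3; S1 reads c2=0 → after 1×micro: 0; S2 reads c0=3 → after 1×micro: 1 ⇒ (c0=3, c1=0, c2=1)
macro 2: S0 reads c1=0 → after 1×micro: 3; S1 reads c2=1 → after 1×micro: 2; S2 reads c0=3 → after 1×micro: 0 ⇒ (c0=3, c1=2, c2=0)
macro 3: S0 reads c1=2 → after 1×micro: 0; S1 reads c2=0 → after 1×micro: 0; S2 reads c0=0 → after 1×micro: 1 ⇒ (c0=0, c1=0, c2=1)
macro 4: S0 reads c1=0 → after 1×micro: 3; S1 reads c2=1 → after 1×micro: 2; S2 reads c0=3 → after 1×micro: 0 ⇒ (c0=3, c1=2, c2=0)
macro 5: S0 reads c1=2 → after 1×micro: 0; S1 reads c2=0 → after 1×micro: 0; S2 reads c0=0 → after 1×micro: 1 ⇒ (c0=0, c1=0, c2=1)
macro 6: S0 reads c1=0 → after 1×micro: 3; S1 reads c2=1 → after 1×micro: 2; S2 reads c0=3 → after 1×micro: 0 ⇒ (c0=3, c1=2, c2=0)
macro 7: S0 reads c1=2 → after 1×micro: 0; S1 reads c2=0 → after 1×micro: 0; S2 reads c0=0 → after 1×micro: 1 ⇒ (c0=0, c1=0, c2=1)
macro 8: S0 reads c1=0 → after 1×micro: 3; S1 reads c2=1 → after 1×micro: 2; S2 reads c0=3 → after 1×micro: 0 ⇒ (c0=3, c1=2, c2=0)
macro 9: S0 reads c1=2 → after 1×micro: 0; S1 reads c2=0 → after 1×micro: 0; S2 reads c0=0 → after 1×micro: 1 ⇒ (c0=0, c1=0, c2=1)
macro 10: S0 reads c1=0 → after 1×micro: 3; S1 reads c2=1 → after 1×micro: 2; S2 reads c0=3 → after 1×micro: 0 ⇒ (c0=3, c1=2, c2=0)

S2 state at macro-step 8 = 0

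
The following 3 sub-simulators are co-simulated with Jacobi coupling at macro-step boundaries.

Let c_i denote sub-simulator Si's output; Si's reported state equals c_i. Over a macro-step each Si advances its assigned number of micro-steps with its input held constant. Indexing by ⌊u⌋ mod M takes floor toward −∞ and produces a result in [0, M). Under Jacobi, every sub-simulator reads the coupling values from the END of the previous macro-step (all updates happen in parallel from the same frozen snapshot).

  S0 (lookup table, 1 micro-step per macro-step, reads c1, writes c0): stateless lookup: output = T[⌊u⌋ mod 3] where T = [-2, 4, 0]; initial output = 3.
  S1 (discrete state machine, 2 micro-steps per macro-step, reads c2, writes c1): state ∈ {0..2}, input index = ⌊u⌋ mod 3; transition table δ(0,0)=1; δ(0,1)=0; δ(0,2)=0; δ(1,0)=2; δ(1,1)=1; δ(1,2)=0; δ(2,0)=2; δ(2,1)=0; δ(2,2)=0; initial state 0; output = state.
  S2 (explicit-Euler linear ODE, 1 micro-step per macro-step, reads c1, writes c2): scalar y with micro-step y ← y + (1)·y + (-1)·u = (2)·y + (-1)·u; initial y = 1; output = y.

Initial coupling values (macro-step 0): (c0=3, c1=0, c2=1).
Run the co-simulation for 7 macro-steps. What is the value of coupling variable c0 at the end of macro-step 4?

c0 at macro-step 4 = -2

macro 1: S0 reads c1=0 → after 1×micro: -2; S1 reads c2=1 → after 2×micro: 0; S2 reads c1=0 → after 1×micro: 2 ⇒ (c0=-2, c1=0, c2=2)
macro 2: S0 reads c1=0 → after 1×micro: -2; S1 reads c2=2 → after 2×micro: 0; S2 reads c1=0 → after 1×micro: 4 ⇒ (c0=-2, c1=0, c2=4)
macro 3: S0 reads c1=0 → after 1×micro: -2; S1 reads c2=4 → after 2×micro: 0; S2 reads c1=0 → after 1×micro: 8 ⇒ (c0=-2, c1=0, c2=8)
macro 4: S0 reads c1=0 → after 1×micro: -2; S1 reads c2=8 → after 2×micro: 0; S2 reads c1=0 → after 1×micro: 16 ⇒ (c0=-2, c1=0, c2=16)
macro 5: S0 reads c1=0 → after 1×micro: -2; S1 reads c2=16 → after 2×micro: 0; S2 reads c1=0 → after 1×micro: 32 ⇒ (c0=-2, c1=0, c2=32)
macro 6: S0 reads c1=0 → after 1×micro: -2; S1 reads c2=32 → after 2×micro: 0; S2 reads c1=0 → after 1×micro: 64 ⇒ (c0=-2, c1=0, c2=64)
macro 7: S0 reads c1=0 → after 1×micro: -2; S1 reads c2=64 → after 2×micro: 0; S2 reads c1=0 → after 1×micro: 128 ⇒ (c0=-2, c1=0, c2=128)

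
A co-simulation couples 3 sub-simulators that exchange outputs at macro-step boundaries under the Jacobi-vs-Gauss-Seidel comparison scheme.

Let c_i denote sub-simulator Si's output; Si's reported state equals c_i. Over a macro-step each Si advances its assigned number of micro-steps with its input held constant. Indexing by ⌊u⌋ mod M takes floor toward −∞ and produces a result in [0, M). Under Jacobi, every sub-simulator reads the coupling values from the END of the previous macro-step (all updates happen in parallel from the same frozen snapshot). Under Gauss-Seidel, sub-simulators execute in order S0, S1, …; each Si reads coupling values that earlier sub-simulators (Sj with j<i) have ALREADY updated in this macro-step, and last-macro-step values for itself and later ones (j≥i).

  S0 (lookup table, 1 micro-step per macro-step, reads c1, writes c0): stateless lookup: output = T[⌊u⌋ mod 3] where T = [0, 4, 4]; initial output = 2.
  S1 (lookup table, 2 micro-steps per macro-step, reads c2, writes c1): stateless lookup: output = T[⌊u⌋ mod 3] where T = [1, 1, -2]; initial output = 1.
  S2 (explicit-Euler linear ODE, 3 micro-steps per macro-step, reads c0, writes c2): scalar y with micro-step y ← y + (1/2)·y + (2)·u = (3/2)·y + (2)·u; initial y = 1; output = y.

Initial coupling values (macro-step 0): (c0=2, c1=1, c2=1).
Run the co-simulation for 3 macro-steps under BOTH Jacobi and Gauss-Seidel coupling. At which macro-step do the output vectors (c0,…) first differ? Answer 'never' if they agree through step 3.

[Jacobi] macro 1: S0 reads c1=1 → after 1×micro: 4; S1 reads c2=1 → after 2×micro: 1; S2 reads c0=2 → after 3×micro: 179/8 ⇒ (c0=4, c1=1, c2=179/8)
[Jacobi] macro 2: S0 reads c1=1 → after 1×micro: 4; S1 reads c2=179/8 → after 2×micro: 1; S2 reads c0=4 → after 3×micro: 7265/64 ⇒ (c0=4, c1=1, c2=7265/64)
[Jacobi] macro 3: S0 reads c1=1 → after 1×micro: 4; S1 reads c2=7265/64 → after 2×micro: -2; S2 reads c0=4 → after 3×micro: 215611/512 ⇒ (c0=4, c1=-2, c2=215611/512)
[Gauss-Seidel] macro 1: S0 reads c1=1 → after 1×micro: 4; S1 reads c2=1 → after 2×micro: 1; S2 reads c0=4 → after 3×micro: 331/8 ⇒ (c0=4, c1=1, c2=331/8)
[Gauss-Seidel] macro 2: S0 reads c1=1 → after 1×micro: 4; S1 reads c2=331/8 → after 2×micro: -2; S2 reads c0=4 → after 3×micro: 11369/64 ⇒ (c0=4, c1=-2, c2=11369/64)
[Gauss-Seidel] macro 3: S0 reads c1=-2 → after 1×micro: 4; S1 reads c2=11369/64 → after 2×micro: 1; S2 reads c0=4 → after 3×micro: 326419/512 ⇒ (c0=4, c1=1, c2=326419/512)

first divergence at macro-step: 1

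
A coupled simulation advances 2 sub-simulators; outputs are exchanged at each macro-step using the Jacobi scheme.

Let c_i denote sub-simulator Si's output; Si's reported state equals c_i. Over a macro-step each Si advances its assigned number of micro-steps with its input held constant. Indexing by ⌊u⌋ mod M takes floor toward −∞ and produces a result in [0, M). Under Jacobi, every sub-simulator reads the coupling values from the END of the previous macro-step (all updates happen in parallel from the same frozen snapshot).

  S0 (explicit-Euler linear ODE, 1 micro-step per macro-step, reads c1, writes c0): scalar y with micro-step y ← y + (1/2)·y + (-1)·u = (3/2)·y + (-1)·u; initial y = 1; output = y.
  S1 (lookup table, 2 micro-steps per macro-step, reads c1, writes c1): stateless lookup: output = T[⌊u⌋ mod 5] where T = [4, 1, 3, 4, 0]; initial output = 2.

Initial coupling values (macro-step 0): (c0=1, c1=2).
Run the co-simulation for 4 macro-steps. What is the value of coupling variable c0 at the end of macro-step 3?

c0 at macro-step 3 = -77/8

macro 1: S0 reads c1=2 → after 1×micro: -1/2; S1 reads c1=2 → after 2×micro: 3 ⇒ (c0=-1/2, c1=3)
macro 2: S0 reads c1=3 → after 1×micro: -15/4; S1 reads c1=3 → after 2×micro: 4 ⇒ (c0=-15/4, c1=4)
macro 3: S0 reads c1=4 → after 1×micro: -77/8; S1 reads c1=4 → after 2×micro: 0 ⇒ (c0=-77/8, c1=0)
macro 4: S0 reads c1=0 → after 1×micro: -231/16; S1 reads c1=0 → after 2×micro: 4 ⇒ (c0=-231/16, c1=4)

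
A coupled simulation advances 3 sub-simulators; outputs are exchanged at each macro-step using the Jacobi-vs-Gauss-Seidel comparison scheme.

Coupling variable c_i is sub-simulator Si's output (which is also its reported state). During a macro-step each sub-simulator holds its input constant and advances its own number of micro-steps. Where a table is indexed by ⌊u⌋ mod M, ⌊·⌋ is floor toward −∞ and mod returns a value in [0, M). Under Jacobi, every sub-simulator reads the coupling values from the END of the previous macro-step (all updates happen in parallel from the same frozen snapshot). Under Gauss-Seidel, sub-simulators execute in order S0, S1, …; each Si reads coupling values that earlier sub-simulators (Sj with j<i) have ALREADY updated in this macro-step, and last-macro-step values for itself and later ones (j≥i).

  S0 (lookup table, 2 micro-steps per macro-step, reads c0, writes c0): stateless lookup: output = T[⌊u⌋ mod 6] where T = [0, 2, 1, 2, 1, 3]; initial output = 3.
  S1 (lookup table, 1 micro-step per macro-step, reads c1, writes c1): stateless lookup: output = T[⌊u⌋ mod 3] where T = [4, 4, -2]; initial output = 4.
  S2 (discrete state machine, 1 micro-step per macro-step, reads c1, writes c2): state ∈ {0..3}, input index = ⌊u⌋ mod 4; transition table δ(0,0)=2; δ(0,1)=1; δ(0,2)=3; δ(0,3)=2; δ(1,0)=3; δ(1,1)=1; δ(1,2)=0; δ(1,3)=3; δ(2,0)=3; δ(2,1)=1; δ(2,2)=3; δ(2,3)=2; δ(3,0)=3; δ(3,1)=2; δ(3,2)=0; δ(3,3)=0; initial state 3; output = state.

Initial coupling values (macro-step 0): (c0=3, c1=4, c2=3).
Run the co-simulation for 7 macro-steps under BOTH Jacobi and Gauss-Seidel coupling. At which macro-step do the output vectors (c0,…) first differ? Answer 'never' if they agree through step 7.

[Jacobi] macro 1: S0 reads c0=3 → after 2×micro: 2; S1 reads c1=4 → after 1×micro: 4; S2 reads c1=4 → after 1×micro: 3 ⇒ (c0=2, c1=4, c2=3)
[Jacobi] macro 2: S0 reads c0=2 → after 2×micro: 1; S1 reads c1=4 → after 1×micro: 4; S2 reads c1=4 → after 1×micro: 3 ⇒ (c0=1, c1=4, c2=3)
[Jacobi] macro 3: S0 reads c0=1 → after 2×micro: 2; S1 reads c1=4 → after 1×micro: 4; S2 reads c1=4 → after 1×micro: 3 ⇒ (c0=2, c1=4, c2=3)
[Jacobi] macro 4: S0 reads c0=2 → after 2×micro: 1; S1 reads c1=4 → after 1×micro: 4; S2 reads c1=4 → after 1×micro: 3 ⇒ (c0=1, c1=4, c2=3)
[Jacobi] macro 5: S0 reads c0=1 → after 2×micro: 2; S1 reads c1=4 → after 1×micro: 4; S2 reads c1=4 → after 1×micro: 3 ⇒ (c0=2, c1=4, c2=3)
[Jacobi] macro 6: S0 reads c0=2 → after 2×micro: 1; S1 reads c1=4 → after 1×micro: 4; S2 reads c1=4 → after 1×micro: 3 ⇒ (c0=1, c1=4, c2=3)
[Jacobi] macro 7: S0 reads c0=1 → after 2×micro: 2; S1 reads c1=4 → after 1×micro: 4; S2 reads c1=4 → after 1×micro: 3 ⇒ (c0=2, c1=4, c2=3)
[Gauss-Seidel] macro 1: S0 reads c0=3 → after 2×micro: 2; S1 reads c1=4 → after 1×micro: 4; S2 reads c1=4 → after 1×micro: 3 ⇒ (c0=2, c1=4, c2=3)
[Gauss-Seidel] macro 2: S0 reads c0=2 → after 2×micro: 1; S1 reads c1=4 → after 1×micro: 4; S2 reads c1=4 → after 1×micro: 3 ⇒ (c0=1, c1=4, c2=3)
[Gauss-Seidel] macro 3: S0 reads c0=1 → after 2×micro: 2; S1 reads c1=4 → after 1×micro: 4; S2 reads c1=4 → after 1×micro: 3 ⇒ (c0=2, c1=4, c2=3)
[Gauss-Seidel] macro 4: S0 reads c0=2 → after 2×micro: 1; S1 reads c1=4 → after 1×micro: 4; S2 reads c1=4 → after 1×micro: 3 ⇒ (c0=1, c1=4, c2=3)
[Gauss-Seidel] macro 5: S0 reads c0=1 → after 2×micro: 2; S1 reads c1=4 → after 1×micro: 4; S2 reads c1=4 → after 1×micro: 3 ⇒ (c0=2, c1=4, c2=3)
[Gauss-Seidel] macro 6: S0 reads c0=2 → after 2×micro: 1; S1 reads c1=4 → after 1×micro: 4; S2 reads c1=4 → after 1×micro: 3 ⇒ (c0=1, c1=4, c2=3)
[Gauss-Seidel] macro 7: S0 reads c0=1 → after 2×micro: 2; S1 reads c1=4 → after 1×micro: 4; S2 reads c1=4 → after 1×micro: 3 ⇒ (c0=2, c1=4, c2=3)

first divergence at macro-step: never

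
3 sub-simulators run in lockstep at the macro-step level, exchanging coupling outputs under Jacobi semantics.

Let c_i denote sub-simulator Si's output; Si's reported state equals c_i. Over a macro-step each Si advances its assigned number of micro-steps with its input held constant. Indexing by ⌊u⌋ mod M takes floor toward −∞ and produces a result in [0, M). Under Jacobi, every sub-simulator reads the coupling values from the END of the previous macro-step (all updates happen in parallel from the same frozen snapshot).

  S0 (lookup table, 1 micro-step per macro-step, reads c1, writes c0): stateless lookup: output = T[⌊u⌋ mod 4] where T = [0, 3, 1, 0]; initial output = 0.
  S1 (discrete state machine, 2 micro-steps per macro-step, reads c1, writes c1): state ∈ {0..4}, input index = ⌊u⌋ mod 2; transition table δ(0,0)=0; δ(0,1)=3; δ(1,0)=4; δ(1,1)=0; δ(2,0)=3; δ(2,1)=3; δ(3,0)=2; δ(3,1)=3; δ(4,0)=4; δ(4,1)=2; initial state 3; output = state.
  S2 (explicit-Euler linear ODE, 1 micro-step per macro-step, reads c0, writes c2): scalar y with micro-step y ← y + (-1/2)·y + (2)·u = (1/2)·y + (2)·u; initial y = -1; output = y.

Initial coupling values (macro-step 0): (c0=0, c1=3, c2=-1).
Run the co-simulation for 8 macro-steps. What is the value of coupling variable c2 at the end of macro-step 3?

c2 at macro-step 3 = -1/8

macro 1: S0 reads c1=3 → after 1×micro: 0; S1 reads c1=3 → after 2×micro: 3; S2 reads c0=0 → after 1×micro: -1/2 ⇒ (c0=0, c1=3, c2=-1/2)
macro 2: S0 reads c1=3 → after 1×micro: 0; S1 reads c1=3 → after 2×micro: 3; S2 reads c0=0 → after 1×micro: -1/4 ⇒ (c0=0, c1=3, c2=-1/4)
macro 3: S0 reads c1=3 → after 1×micro: 0; S1 reads c1=3 → after 2×micro: 3; S2 reads c0=0 → after 1×micro: -1/8 ⇒ (c0=0, c1=3, c2=-1/8)
macro 4: S0 reads c1=3 → after 1×micro: 0; S1 reads c1=3 → after 2×micro: 3; S2 reads c0=0 → after 1×micro: -1/16 ⇒ (c0=0, c1=3, c2=-1/16)
macro 5: S0 reads c1=3 → after 1×micro: 0; S1 reads c1=3 → after 2×micro: 3; S2 reads c0=0 → after 1×micro: -1/32 ⇒ (c0=0, c1=3, c2=-1/32)
macro 6: S0 reads c1=3 → after 1×micro: 0; S1 reads c1=3 → after 2×micro: 3; S2 reads c0=0 → after 1×micro: -1/64 ⇒ (c0=0, c1=3, c2=-1/64)
macro 7: S0 reads c1=3 → after 1×micro: 0; S1 reads c1=3 → after 2×micro: 3; S2 reads c0=0 → after 1×micro: -1/128 ⇒ (c0=0, c1=3, c2=-1/128)
macro 8: S0 reads c1=3 → after 1×micro: 0; S1 reads c1=3 → after 2×micro: 3; S2 reads c0=0 → after 1×micro: -1/256 ⇒ (c0=0, c1=3, c2=-1/256)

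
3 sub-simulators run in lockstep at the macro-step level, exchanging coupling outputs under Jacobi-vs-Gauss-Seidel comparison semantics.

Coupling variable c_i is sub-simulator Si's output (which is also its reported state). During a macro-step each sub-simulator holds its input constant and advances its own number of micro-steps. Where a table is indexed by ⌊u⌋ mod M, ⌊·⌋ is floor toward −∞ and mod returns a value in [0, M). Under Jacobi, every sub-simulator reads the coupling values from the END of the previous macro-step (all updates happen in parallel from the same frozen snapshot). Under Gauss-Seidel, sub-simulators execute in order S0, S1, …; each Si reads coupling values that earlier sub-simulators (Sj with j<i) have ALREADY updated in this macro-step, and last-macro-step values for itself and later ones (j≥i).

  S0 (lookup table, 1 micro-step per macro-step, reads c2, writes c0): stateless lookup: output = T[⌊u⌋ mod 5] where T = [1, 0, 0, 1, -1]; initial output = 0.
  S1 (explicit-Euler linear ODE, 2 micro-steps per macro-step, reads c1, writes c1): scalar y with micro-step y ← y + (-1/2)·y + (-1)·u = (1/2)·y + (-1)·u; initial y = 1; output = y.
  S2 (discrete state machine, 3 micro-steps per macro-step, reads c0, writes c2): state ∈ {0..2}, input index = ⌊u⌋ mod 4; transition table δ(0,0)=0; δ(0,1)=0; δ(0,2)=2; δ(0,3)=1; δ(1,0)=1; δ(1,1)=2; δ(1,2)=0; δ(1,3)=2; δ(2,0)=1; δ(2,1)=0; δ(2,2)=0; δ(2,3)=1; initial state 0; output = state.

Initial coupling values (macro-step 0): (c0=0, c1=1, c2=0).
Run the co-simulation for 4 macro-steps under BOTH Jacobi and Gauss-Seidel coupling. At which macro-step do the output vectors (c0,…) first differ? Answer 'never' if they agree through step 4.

[Jacobi] macro 1: S0 reads c2=0 → after 1×micro: 1; S1 reads c1=1 → after 2×micro: -5/4; S2 reads c0=0 → after 3×micro: 0 ⇒ (c0=1, c1=-5/4, c2=0)
[Jacobi] macro 2: S0 reads c2=0 → after 1×micro: 1; S1 reads c1=-5/4 → after 2×micro: 25/16; S2 reads c0=1 → after 3×micro: 0 ⇒ (c0=1, c1=25/16, c2=0)
[Jacobi] macro 3: S0 reads c2=0 → after 1×micro: 1; S1 reads c1=25/16 → after 2×micro: -125/64; S2 reads c0=1 → after 3×micro: 0 ⇒ (c0=1, c1=-125/64, c2=0)
[Jacobi] macro 4: S0 reads c2=0 → after 1×micro: 1; S1 reads c1=-125/64 → after 2×micro: 625/256; S2 reads c0=1 → after 3×micro: 0 ⇒ (c0=1, c1=625/256, c2=0)
[Gauss-Seidel] macro 1: S0 reads c2=0 → after 1×micro: 1; S1 reads c1=1 → after 2×micro: -5/4; S2 reads c0=1 → after 3×micro: 0 ⇒ (c0=1, c1=-5/4, c2=0)
[Gauss-Seidel] macro 2: S0 reads c2=0 → after 1×micro: 1; S1 reads c1=-5/4 → after 2×micro: 25/16; S2 reads c0=1 → after 3×micro: 0 ⇒ (c0=1, c1=25/16, c2=0)
[Gauss-Seidel] macro 3: S0 reads c2=0 → after 1×micro: 1; S1 reads c1=25/16 → after 2×micro: -125/64; S2 reads c0=1 → after 3×micro: 0 ⇒ (c0=1, c1=-125/64, c2=0)
[Gauss-Seidel] macro 4: S0 reads c2=0 → after 1×micro: 1; S1 reads c1=-125/64 → after 2×micro: 625/256; S2 reads c0=1 → after 3×micro: 0 ⇒ (c0=1, c1=625/256, c2=0)

first divergence at macro-step: never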